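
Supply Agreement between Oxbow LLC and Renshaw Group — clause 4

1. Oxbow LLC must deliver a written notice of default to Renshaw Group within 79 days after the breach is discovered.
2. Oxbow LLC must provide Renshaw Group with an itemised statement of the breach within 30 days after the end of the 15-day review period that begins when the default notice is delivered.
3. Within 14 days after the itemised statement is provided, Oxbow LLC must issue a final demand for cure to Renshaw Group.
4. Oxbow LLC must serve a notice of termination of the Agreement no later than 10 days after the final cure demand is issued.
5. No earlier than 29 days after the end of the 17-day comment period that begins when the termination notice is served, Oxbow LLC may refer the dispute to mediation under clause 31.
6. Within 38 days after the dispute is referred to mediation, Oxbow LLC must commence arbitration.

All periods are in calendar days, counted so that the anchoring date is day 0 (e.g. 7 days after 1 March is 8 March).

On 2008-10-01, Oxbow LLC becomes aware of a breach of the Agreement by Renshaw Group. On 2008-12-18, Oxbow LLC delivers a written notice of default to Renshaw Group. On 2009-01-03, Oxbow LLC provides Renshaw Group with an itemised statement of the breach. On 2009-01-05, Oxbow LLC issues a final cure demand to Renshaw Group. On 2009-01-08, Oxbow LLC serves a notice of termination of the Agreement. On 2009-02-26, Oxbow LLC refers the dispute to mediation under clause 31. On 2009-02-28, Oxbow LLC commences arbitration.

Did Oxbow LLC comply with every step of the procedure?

Yes

Step 1 — counting 79 days from 2008-10-01 (when the breach is discovered) gives a deadline of 2008-12-19; completed 2008-12-18, before the deadline.
Step 2 — counting 30 days from 2009-01-02 (end of the 15-day review period, which began when the default notice is delivered on 2008-12-18) gives a deadline of 2009-02-01; 2009-01-03 is within that limit.
Step 3 — counting 14 days from 2009-01-03 (when the itemised statement is provided) gives a deadline of 2009-01-17; completed 2009-01-05, before the deadline.
Step 4 — counting 10 days from 2009-01-05 (when the final cure demand is issued) gives a deadline of 2009-01-15; completed 2009-01-08, before the deadline.
Step 5 — must wait 29 days from 2009-01-25 (end of the 17-day comment period, which began when the termination notice is served on 2009-01-08), so not before 2009-02-23; done 2009-02-26 — permitted.
Step 6 — counting 38 days from 2009-02-26 (when the dispute is referred to mediation) gives a deadline of 2009-04-05; 2009-02-28 is within that limit.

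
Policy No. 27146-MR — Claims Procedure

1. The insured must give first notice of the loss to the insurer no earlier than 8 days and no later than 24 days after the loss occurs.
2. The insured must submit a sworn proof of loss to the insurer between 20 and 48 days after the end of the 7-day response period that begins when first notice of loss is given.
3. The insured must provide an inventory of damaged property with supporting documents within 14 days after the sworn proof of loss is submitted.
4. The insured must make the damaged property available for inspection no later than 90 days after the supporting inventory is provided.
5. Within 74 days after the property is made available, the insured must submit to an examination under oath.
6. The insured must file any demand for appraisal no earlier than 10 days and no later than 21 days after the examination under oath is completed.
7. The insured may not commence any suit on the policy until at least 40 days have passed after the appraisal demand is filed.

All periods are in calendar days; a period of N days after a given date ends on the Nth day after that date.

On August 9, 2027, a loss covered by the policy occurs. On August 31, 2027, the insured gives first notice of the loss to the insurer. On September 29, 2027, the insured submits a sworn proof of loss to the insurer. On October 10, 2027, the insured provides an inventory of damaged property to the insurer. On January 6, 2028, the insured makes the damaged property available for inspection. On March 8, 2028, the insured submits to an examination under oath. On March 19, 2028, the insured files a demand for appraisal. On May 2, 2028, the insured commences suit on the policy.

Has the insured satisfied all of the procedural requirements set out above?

Yes

Step 1 — 8 and 24 days from August 9, 2027 (when the loss occurs) are August 17, 2027 and September 2, 2027 respectively; done August 31, 2027 — within the window.
Step 2 — 20 and 48 days from September 7, 2027 (end of the 7-day response period, which began when first notice of loss is given on August 31, 2027) are September 27, 2027 and October 25, 2027 respectively; done September 29, 2027 — within the window.
Step 3 — counting 14 days from September 29, 2027 (when the sworn proof of loss is submitted) gives a deadline of October 13, 2027; October 10, 2027 is within that limit.
Step 4 — counting 90 days from October 10, 2027 (when the supporting inventory is provided) gives a deadline of January 8, 2028; done January 6, 2028 — timely.
Step 5 — counting 74 days from January 6, 2028 (when the property is made available) gives a deadline of March 20, 2028; completed March 8, 2028, before the deadline.
Step 6 — 10 and 21 days from March 8, 2028 (when the examination under oath is completed) are March 18, 2028 and March 29, 2028 respectively; done March 19, 2028 — within the window.
Step 7 — must wait 40 days from March 19, 2028 (when the appraisal demand is filed), so not before April 28, 2028; done May 2, 2028, after the minimum wait.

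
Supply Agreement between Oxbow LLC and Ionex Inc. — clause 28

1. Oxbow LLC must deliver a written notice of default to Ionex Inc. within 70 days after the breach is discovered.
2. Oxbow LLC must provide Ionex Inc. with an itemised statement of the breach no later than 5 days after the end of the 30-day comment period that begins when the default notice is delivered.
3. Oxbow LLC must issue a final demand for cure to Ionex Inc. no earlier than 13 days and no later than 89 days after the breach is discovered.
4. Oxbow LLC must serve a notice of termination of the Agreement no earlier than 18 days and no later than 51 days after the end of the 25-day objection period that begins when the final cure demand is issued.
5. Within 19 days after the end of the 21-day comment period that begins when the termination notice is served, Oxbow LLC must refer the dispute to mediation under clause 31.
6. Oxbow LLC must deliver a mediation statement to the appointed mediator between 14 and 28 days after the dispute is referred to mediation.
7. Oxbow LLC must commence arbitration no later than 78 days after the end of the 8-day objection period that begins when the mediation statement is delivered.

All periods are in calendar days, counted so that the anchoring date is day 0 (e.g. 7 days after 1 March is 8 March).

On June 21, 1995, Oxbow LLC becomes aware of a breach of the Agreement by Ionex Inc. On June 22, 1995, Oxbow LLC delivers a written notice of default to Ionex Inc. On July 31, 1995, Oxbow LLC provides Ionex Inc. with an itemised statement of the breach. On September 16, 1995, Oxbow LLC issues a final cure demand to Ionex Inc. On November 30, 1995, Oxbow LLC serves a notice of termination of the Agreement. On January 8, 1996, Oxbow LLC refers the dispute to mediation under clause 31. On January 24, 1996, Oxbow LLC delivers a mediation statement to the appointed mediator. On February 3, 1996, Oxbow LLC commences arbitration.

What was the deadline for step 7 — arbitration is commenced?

The mediation statement is delivered on January 24, 1996; the 8-day objection period therefore ends February 1, 1996, and step 7 runs from that date. 78 days after February 1, 1996 is April 19, 1996.

April 19, 1996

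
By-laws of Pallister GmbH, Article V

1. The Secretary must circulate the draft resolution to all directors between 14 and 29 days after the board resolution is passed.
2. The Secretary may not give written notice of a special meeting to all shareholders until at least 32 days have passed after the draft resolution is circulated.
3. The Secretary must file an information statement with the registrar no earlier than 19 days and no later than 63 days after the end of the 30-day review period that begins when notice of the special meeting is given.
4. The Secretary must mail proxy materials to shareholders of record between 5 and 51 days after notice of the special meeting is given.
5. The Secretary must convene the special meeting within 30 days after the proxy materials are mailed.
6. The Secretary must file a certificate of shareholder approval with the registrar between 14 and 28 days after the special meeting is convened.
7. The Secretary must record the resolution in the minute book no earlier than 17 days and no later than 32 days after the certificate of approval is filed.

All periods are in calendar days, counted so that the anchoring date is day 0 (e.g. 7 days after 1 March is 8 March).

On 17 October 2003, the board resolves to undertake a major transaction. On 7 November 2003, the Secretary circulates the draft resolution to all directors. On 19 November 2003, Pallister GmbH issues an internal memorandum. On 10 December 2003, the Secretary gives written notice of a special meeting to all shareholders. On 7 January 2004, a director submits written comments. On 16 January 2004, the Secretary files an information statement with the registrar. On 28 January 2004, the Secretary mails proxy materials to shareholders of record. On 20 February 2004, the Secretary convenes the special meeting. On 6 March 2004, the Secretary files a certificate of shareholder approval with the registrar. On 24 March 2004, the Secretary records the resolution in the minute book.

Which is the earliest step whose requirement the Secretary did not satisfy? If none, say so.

(1) the permitted window runs from 17 October 2003 + 14 = 31 October 2003 to 17 October 2003 + 29 = 15 November 2003; done 7 November 2003, which is between those dates.
(2) permitted from 7 November 2003 + 32 days = 9 December 2003 onward; done 10 December 2003 — permitted.
(3) the permitted window runs from 9 January 2004 + 19 = 28 January 2004 to 9 January 2004 + 63 = 12 March 2004; done 16 January 2004 — 12 days before the window opened.
The analysis stops there.

Step 3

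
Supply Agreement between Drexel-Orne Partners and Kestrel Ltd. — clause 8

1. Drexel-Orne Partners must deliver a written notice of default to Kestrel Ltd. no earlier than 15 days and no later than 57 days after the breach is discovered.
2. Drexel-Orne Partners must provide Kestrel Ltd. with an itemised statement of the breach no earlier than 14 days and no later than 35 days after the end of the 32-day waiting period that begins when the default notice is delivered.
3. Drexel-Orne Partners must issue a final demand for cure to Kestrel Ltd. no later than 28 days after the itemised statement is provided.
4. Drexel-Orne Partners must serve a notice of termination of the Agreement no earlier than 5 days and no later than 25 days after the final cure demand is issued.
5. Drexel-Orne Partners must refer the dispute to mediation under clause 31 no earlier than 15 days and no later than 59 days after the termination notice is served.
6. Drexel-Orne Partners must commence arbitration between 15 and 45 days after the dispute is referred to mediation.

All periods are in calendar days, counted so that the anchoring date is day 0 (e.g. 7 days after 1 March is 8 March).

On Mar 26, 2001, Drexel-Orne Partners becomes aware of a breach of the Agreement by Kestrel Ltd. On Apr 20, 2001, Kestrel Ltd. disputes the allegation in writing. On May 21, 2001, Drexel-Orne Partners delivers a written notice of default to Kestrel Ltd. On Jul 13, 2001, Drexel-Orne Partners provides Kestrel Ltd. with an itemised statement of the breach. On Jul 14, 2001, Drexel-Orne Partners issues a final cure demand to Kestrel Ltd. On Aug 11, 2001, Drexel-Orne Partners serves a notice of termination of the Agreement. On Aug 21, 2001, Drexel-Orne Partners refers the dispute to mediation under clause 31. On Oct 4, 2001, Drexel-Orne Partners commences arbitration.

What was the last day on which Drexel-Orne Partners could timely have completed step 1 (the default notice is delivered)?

May 22, 2001

Step 1 runs from Mar 26, 2001, when the breach is discovered. The window is 15–57 days after Mar 26, 2001; it closes on May 22, 2001.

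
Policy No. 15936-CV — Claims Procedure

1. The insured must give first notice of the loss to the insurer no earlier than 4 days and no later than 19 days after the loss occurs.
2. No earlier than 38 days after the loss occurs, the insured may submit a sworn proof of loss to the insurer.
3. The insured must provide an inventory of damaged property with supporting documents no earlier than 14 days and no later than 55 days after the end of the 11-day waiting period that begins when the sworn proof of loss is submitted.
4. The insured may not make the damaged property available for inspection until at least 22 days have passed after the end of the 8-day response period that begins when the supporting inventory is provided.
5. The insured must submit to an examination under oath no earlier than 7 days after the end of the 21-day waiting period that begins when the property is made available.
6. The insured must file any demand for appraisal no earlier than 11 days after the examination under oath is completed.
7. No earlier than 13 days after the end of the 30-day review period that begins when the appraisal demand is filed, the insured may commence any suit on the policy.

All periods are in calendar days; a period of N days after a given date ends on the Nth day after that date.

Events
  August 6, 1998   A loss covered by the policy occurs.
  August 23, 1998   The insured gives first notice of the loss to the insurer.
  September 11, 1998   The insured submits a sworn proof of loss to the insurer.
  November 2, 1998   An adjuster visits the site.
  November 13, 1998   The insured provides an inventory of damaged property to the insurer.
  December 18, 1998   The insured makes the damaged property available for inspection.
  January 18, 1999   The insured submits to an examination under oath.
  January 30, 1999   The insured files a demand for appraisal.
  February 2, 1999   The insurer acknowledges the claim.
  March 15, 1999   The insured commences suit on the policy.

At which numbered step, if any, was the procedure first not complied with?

Step 2

Step 1 — 4 and 19 days from August 6, 1998 (when the loss occurs) are August 10, 1998 and August 25, 1998 respectively; August 23, 1998 falls inside that range.
Step 2 — must wait 38 days from August 6, 1998 (when the loss occurs), so not before September 13, 1998; September 11, 1998 is 2 days before the earliest permitted date.
The procedure was therefore not followed at step 2.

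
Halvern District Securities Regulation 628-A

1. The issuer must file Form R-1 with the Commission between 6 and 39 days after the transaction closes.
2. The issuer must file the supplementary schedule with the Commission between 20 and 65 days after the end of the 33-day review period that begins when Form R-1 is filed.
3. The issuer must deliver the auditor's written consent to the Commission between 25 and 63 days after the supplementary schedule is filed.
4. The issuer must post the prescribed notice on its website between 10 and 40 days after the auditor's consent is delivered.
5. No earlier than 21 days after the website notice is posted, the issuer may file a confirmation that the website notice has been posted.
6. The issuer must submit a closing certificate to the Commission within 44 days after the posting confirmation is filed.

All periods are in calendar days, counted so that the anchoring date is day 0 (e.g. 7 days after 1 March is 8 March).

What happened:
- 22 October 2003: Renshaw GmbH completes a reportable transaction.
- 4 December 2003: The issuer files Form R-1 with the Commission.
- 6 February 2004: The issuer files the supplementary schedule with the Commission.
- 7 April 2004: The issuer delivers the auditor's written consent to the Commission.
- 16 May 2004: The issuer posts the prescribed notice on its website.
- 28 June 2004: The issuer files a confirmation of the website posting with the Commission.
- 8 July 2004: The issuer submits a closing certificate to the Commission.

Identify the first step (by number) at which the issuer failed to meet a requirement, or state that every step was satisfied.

Step 1 — 6 and 39 days from 22 October 2003 (when the transaction closes) are 28 October 2003 and 30 November 2003 respectively; done 4 December 2003 — 4 days after the window closed.
The procedure was therefore not followed at step 1.

Step 1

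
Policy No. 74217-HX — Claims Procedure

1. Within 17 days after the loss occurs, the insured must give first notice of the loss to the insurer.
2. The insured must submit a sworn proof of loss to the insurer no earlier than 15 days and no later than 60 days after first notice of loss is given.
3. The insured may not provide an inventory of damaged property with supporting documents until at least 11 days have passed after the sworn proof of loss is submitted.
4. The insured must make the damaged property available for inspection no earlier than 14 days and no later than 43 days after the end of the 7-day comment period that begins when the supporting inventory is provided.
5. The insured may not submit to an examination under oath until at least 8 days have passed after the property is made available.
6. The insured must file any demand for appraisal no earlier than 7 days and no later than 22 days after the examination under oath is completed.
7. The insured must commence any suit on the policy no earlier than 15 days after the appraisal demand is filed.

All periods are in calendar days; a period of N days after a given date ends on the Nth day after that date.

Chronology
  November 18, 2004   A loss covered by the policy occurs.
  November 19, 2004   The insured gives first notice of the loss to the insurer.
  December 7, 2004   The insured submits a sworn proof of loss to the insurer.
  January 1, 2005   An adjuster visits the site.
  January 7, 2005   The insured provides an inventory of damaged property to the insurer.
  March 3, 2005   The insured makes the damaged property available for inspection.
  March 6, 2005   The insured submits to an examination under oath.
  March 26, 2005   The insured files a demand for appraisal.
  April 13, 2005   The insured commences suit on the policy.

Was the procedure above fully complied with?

No

Step 1 — counting 17 days from November 18, 2004 (when the loss occurs) gives a deadline of December 5, 2004; done November 19, 2004 — timely.
Step 2 — 15 and 60 days from November 19, 2004 (when first notice of loss is given) are December 4, 2004 and January 18, 2005 respectively; December 7, 2004 falls inside that range.
Step 3 — must wait 11 days from December 7, 2004 (when the sworn proof of loss is submitted), so not before December 18, 2004; done January 7, 2005 — permitted.
Step 4 — 14 and 43 days from January 14, 2005 (end of the 7-day comment period, which began when the supporting inventory is provided on January 7, 2005) are January 28, 2005 and February 26, 2005 respectively; done March 3, 2005 — 5 days after the window closed.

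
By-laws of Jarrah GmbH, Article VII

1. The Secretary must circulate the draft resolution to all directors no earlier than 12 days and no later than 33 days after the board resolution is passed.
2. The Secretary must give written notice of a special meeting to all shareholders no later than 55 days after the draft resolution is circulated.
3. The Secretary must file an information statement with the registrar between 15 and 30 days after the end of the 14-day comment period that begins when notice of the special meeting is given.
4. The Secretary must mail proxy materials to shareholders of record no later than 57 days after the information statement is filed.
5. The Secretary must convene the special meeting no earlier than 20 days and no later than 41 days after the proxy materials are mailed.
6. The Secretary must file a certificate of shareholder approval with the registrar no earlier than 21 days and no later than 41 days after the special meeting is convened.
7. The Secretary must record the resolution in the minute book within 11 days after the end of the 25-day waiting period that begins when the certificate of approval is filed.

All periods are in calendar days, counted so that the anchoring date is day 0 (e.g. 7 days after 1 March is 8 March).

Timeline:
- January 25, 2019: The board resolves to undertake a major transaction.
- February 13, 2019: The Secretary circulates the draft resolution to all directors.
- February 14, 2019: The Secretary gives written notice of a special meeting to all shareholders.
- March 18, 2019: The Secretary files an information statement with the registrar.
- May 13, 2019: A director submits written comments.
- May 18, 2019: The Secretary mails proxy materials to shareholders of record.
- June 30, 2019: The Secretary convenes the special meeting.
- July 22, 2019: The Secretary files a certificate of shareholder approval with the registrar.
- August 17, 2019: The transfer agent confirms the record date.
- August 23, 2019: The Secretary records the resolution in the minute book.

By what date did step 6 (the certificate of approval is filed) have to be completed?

August 10, 2019

Step 6 runs from June 30, 2019, when the special meeting is convened. The window is 21–41 days after June 30, 2019; it closes on August 10, 2019.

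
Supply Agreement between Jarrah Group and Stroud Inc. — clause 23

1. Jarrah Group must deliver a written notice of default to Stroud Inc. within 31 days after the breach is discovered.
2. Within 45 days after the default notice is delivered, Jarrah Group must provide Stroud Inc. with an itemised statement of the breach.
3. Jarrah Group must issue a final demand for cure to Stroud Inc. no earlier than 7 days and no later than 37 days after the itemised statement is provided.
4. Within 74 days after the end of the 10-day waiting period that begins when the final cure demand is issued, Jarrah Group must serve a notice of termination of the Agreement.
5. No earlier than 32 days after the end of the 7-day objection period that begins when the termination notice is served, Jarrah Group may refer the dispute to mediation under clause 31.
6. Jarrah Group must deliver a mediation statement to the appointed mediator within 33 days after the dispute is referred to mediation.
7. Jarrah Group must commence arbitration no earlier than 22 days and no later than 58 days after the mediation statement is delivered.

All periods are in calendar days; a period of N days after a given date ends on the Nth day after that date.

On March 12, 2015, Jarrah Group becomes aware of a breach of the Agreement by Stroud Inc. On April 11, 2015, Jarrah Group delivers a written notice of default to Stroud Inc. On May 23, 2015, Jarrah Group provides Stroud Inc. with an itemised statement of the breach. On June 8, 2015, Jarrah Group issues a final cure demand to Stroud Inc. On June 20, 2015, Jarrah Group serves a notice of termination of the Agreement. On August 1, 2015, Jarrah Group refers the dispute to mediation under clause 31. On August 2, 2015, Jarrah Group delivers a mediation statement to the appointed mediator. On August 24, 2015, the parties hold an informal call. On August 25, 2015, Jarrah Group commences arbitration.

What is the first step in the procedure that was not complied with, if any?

Step 1 — counting 31 days from March 12, 2015 (when the breach is discovered) gives a deadline of April 12, 2015; April 11, 2015 is within that limit.
Step 2 — counting 45 days from April 11, 2015 (when the default notice is delivered) gives a deadline of May 26, 2015; completed May 23, 2015, before the deadline.
Step 3 — 7 and 37 days from May 23, 2015 (when the itemised statement is provided) are May 30, 2015 and June 29, 2015 respectively; done June 8, 2015 — within the window.
Step 4 — counting 74 days from June 18, 2015 (end of the 10-day waiting period, which began when the final cure demand is issued on June 8, 2015) gives a deadline of August 31, 2015; completed June 20, 2015, before the deadline.
Step 5 — must wait 32 days from June 27, 2015 (end of the 7-day objection period, which began when the termination notice is served on June 20, 2015), so not before July 29, 2015; done August 1, 2015 — permitted.
Step 6 — counting 33 days from August 1, 2015 (when the dispute is referred to mediation) gives a deadline of September 3, 2015; completed August 2, 2015, before the deadline.
Step 7 — 22 and 58 days from August 2, 2015 (when the mediation statement is delivered) are August 24, 2015 and September 29, 2015 respectively; done August 25, 2015 — within the window.

None — every step was satisfied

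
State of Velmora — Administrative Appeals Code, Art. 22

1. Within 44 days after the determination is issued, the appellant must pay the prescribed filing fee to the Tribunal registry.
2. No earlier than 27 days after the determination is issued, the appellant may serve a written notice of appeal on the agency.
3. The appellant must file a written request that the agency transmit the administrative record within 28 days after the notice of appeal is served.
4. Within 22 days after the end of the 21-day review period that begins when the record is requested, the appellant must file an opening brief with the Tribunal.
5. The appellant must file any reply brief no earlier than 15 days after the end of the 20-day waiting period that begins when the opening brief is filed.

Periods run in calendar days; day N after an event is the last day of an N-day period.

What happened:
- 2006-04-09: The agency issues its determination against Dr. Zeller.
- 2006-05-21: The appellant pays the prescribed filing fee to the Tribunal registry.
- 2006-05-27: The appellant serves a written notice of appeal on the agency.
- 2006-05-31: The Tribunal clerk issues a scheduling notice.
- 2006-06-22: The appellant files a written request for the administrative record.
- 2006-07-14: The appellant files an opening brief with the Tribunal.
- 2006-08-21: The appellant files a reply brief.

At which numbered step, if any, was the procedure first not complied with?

None — every step was satisfied

Step 1 — counting 44 days from 2006-04-09 (when the determination is issued) gives a deadline of 2006-05-23; completed 2006-05-21, before the deadline.
Step 2 — must wait 27 days from 2006-04-09 (when the determination is issued), so not before 2006-05-06; done 2006-05-27, after the minimum wait.
Step 3 — counting 28 days from 2006-05-27 (when the notice of appeal is served) gives a deadline of 2006-06-24; 2006-06-22 is within that limit.
Step 4 — counting 22 days from 2006-07-13 (end of the 21-day review period, which began when the record is requested on 2006-06-22) gives a deadline of 2006-08-04; 2006-07-14 is within that limit.
Step 5 — must wait 15 days from 2006-08-03 (end of the 20-day waiting period, which began when the opening brief is filed on 2006-07-14), so not before 2006-08-18; 2006-08-21 is on or after that date.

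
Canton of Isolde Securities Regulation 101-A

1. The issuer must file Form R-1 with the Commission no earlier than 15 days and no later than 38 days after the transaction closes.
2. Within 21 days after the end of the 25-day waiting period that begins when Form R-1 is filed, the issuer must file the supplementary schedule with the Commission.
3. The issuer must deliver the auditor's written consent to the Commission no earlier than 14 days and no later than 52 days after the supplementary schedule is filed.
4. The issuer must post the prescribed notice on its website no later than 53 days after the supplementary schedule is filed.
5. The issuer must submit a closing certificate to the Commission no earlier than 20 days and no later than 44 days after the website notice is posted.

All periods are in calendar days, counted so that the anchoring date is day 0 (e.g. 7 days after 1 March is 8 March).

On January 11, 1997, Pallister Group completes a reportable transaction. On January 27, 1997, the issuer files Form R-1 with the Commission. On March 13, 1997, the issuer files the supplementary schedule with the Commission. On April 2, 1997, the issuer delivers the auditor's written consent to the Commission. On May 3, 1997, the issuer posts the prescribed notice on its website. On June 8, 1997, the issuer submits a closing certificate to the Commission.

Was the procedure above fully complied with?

Yes

Step 1 — 15 and 38 days from January 11, 1997 (when the transaction closes) are January 26, 1997 and February 18, 1997 respectively; January 27, 1997 falls inside that range.
Step 2 — counting 21 days from February 21, 1997 (end of the 25-day waiting period, which began when Form R-1 is filed on January 27, 1997) gives a deadline of March 14, 1997; done March 13, 1997 — timely.
Step 3 — 14 and 52 days from March 13, 1997 (when the supplementary schedule is filed) are March 27, 1997 and May 4, 1997 respectively; April 2, 1997 falls inside that range.
Step 4 — counting 53 days from March 13, 1997 (when the supplementary schedule is filed) gives a deadline of May 5, 1997; May 3, 1997 is within that limit.
Step 5 — 20 and 44 days from May 3, 1997 (when the website notice is posted) are May 23, 1997 and June 16, 1997 respectively; done June 8, 1997, which is between those dates.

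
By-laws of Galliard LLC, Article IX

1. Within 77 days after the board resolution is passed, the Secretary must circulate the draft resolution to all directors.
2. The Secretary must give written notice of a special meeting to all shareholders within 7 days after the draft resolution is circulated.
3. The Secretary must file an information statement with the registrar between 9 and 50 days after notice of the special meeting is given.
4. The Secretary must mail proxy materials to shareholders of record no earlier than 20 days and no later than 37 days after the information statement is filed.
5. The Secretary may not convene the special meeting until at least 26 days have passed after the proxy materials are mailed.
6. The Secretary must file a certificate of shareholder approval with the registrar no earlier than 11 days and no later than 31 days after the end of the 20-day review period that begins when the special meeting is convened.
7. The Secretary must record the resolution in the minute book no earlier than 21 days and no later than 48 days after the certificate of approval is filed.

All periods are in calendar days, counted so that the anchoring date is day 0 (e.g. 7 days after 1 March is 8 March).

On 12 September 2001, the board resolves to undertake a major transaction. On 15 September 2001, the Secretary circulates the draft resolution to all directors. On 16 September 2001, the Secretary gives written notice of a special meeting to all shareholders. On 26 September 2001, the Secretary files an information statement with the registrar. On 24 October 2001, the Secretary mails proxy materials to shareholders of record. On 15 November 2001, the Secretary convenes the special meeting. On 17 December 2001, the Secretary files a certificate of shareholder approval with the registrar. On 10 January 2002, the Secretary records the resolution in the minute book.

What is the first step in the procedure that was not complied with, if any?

Step 5

Step 1 — counting 77 days from 12 September 2001 (when the board resolution is passed) gives a deadline of 28 November 2001; completed 15 September 2001, before the deadline.
Step 2 — counting 7 days from 15 September 2001 (when the draft resolution is circulated) gives a deadline of 22 September 2001; 16 September 2001 is within that limit.
Step 3 — 9 and 50 days from 16 September 2001 (when notice of the special meeting is given) are 25 September 2001 and 5 November 2001 respectively; done 26 September 2001 — within the window.
Step 4 — 20 and 37 days from 26 September 2001 (when the information statement is filed) are 16 October 2001 and 2 November 2001 respectively; done 24 October 2001, which is between those dates.
Step 5 — must wait 26 days from 24 October 2001 (when the proxy materials are mailed), so not before 19 November 2001; acted on 15 November 2001, 4 days prematurely.
The analysis stops there.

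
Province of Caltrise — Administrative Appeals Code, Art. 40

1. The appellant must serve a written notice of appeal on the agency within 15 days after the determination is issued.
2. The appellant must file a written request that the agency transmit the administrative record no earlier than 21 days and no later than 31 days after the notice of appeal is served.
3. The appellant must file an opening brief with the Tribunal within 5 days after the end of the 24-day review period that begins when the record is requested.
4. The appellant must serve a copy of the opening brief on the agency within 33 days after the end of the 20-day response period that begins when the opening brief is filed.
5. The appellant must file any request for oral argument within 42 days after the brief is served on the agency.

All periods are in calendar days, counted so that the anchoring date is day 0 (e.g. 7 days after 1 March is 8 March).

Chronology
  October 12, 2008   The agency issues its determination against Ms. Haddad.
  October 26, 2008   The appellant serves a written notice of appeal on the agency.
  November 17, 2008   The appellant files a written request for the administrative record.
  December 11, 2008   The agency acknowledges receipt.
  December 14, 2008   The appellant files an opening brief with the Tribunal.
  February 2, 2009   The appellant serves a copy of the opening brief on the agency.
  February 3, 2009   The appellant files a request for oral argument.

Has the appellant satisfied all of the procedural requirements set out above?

Yes

(1) due by October 12, 2008 + 15 days = October 27, 2008; October 26, 2008 is within that limit.
(2) the permitted window runs from October 26, 2008 + 21 = November 16, 2008 to October 26, 2008 + 31 = November 26, 2008; done November 17, 2008 — within the window.
(3) due by December 11, 2008 + 5 days = December 16, 2008; completed December 14, 2008, before the deadline.
(4) due by January 3, 2009 + 33 days = February 5, 2009; completed February 2, 2009, before the deadline.
(5) due by February 2, 2009 + 42 days = March 16, 2009; February 3, 2009 is within that limit.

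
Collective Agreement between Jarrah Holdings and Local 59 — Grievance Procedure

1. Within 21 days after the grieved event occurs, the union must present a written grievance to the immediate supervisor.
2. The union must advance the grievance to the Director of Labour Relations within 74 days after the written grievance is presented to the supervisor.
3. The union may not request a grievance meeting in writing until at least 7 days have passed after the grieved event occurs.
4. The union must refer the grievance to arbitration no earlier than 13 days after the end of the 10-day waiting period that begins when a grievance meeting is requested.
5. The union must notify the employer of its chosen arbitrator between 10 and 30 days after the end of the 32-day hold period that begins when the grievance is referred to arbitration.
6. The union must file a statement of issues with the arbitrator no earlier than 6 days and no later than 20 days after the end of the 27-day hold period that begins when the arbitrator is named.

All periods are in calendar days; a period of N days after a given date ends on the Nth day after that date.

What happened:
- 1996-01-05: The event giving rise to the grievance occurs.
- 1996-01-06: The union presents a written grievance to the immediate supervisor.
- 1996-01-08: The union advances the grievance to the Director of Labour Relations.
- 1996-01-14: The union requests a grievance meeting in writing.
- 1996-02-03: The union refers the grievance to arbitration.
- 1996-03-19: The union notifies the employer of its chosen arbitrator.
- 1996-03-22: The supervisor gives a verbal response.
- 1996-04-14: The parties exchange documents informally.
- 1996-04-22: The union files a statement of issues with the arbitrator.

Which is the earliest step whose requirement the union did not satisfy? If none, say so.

Step 4

Step 1: 21 days after 1996-01-05 (when the grieved event occurs) is 1996-01-26; 1996-01-06 is within that limit.
Step 2: 74 days after 1996-01-06 (when the written grievance is presented to the supervisor) is 1996-03-20; 1996-01-08 is within that limit.
Step 3: the earliest permitted date is 7 days after 1996-01-05 (when the grieved event occurs), i.e. 1996-01-12; 1996-01-14 is on or after that date.
Step 4: the earliest permitted date is 13 days after 1996-01-24 (end of the 10-day waiting period, which began when a grievance meeting is requested on 1996-01-14), i.e. 1996-02-06; 1996-02-03 is 3 days before the earliest permitted date.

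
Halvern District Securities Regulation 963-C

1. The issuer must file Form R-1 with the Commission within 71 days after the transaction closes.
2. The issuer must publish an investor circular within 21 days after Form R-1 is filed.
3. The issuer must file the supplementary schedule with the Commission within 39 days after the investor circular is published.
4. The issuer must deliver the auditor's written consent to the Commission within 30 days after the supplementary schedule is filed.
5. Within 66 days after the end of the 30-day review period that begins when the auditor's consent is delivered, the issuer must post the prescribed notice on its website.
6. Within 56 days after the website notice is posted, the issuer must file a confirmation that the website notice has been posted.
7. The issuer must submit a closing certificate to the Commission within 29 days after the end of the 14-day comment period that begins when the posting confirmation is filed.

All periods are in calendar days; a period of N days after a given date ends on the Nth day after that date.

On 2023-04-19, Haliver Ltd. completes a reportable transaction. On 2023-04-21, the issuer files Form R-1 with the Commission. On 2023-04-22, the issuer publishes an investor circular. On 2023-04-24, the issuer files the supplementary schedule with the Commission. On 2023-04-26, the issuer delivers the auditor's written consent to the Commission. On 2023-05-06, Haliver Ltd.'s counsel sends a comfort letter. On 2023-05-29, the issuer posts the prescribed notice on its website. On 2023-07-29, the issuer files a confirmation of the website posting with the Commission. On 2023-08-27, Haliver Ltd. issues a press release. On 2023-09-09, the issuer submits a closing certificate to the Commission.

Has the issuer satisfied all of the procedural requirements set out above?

(1) due by 2023-04-19 + 71 days = 2023-06-29; done 2023-04-21 — timely.
(2) due by 2023-04-21 + 21 days = 2023-05-12; 2023-04-22 is within that limit.
(3) due by 2023-04-22 + 39 days = 2023-05-31; completed 2023-04-24, before the deadline.
(4) due by 2023-04-24 + 30 days = 2023-05-24; 2023-04-26 is within that limit.
(5) due by 2023-05-26 + 66 days = 2023-07-31; 2023-05-29 is within that limit.
(6) due by 2023-05-29 + 56 days = 2023-07-24; 2023-07-29 misses that deadline by 5 days.
No need to go further; step 6 was not satisfied.

No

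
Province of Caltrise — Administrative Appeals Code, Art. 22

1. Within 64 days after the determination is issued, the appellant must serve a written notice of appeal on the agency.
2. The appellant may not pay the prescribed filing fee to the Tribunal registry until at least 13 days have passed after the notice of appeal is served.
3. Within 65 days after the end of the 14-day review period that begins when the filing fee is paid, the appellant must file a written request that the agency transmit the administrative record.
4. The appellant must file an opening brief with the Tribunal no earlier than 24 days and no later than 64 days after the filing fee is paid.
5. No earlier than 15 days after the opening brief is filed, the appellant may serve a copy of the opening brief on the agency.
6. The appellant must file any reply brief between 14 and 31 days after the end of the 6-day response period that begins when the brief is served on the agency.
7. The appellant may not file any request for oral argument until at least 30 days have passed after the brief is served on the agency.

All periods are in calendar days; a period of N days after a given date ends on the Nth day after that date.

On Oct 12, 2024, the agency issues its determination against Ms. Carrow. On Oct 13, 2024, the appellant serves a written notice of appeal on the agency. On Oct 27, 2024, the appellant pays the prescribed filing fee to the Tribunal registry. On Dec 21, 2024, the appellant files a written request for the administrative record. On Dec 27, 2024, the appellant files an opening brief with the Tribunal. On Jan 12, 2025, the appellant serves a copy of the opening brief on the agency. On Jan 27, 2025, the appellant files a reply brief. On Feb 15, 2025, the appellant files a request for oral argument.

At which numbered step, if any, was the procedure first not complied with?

Step 1 — counting 64 days from Oct 12, 2024 (when the determination is issued) gives a deadline of Dec 15, 2024; done Oct 13, 2024 — timely.
Step 2 — must wait 13 days from Oct 13, 2024 (when the notice of appeal is served), so not before Oct 26, 2024; done Oct 27, 2024 — permitted.
Step 3 — counting 65 days from Nov 10, 2024 (end of the 14-day review period, which began when the filing fee is paid on Oct 27, 2024) gives a deadline of Jan 14, 2025; completed Dec 21, 2024, before the deadline.
Step 4 — 24 and 64 days from Oct 27, 2024 (when the filing fee is paid) are Nov 20, 2024 and Dec 30, 2024 respectively; done Dec 27, 2024 — within the window.
Step 5 — must wait 15 days from Dec 27, 2024 (when the opening brief is filed), so not before Jan 11, 2025; Jan 12, 2025 is on or after that date.
Step 6 — 14 and 31 days from Jan 18, 2025 (end of the 6-day response period, which began when the brief is served on the agency on Jan 12, 2025) are Feb 1, 2025 and Feb 18, 2025 respectively; done Jan 27, 2025 — 5 days before the window opened.

Step 6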